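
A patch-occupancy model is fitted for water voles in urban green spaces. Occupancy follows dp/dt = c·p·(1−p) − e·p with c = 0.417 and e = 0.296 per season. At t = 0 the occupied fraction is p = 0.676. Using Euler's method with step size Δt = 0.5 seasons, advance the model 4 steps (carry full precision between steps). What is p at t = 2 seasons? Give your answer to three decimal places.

Update rule: p ← p + [c·p·(1−p) − e·p]·Δt with Δt = 0.5.
step 1: Δp = -0.05438, p = 0.62162
step 2: Δp = -0.04296, p = 0.57866
step 3: Δp = -0.03481, p = 0.54385
step 4: Δp = -0.02877, p = 0.51509

0.515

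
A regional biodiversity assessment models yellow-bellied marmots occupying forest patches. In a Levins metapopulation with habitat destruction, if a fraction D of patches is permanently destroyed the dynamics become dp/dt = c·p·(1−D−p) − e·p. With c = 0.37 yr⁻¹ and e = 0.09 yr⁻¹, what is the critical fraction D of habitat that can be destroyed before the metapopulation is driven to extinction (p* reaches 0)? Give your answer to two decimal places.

0.76

The nontrivial equilibrium is p* = (1−D) − e/c; extinction occurs when this hits zero.
So D_crit = 1 − e/c = 1 − 0.09/0.37 = 1 − 0.2432 = 0.7568.
Note this equals the original equilibrium occupancy — the Levins extinction-debt result.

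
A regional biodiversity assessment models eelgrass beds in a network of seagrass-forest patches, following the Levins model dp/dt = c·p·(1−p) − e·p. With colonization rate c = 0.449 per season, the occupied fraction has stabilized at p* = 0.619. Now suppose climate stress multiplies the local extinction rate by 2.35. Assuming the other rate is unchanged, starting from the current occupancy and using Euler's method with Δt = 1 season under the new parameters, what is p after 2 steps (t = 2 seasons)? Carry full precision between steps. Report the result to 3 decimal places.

Balance c(1−p*) = e gives e = 0.449×(1 − 0.61900) = 0.17107.
Starting from p₀ = 0.61900; update p ← p + (dp/dt)·Δt with the new parameters.
  1  |  dp/dt·Δt = -0.142954  |  p_1 = 0.476046
  2  |  dp/dt·Δt = -0.079384  |  p_2 = 0.396662

0.397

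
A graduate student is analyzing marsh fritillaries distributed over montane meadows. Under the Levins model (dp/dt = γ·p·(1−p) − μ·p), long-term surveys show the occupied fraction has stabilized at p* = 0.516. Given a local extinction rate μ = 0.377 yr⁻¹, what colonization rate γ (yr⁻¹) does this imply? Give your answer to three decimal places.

0.779

At equilibrium γ(1−p*) = μ, so γ = μ/(1−p*).
γ = 0.377/(1 − 0.516) = 0.377/0.4840 = 0.7789.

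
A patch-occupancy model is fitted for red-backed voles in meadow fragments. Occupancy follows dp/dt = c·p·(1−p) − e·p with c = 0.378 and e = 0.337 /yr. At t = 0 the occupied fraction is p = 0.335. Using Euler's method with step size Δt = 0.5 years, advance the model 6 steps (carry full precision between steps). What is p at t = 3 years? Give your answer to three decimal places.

Update rule: p ← p + [c·p·(1−p) − e·p]·Δt with Δt = 0.5.
step 1: Δp = -0.01434, p = 0.32066
step 2: Δp = -0.01286, p = 0.30780
step 3: Δp = -0.01160, p = 0.29620
step 4: Δp = -0.01051, p = 0.28569
step 5: Δp = -0.00957, p = 0.27612
step 6: Δp = -0.00875, p = 0.26737

0.267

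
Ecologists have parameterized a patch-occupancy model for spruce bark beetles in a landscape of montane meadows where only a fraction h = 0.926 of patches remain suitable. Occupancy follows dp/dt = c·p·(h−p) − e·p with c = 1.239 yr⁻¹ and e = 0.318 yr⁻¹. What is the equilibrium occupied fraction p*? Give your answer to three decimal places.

0.669

Setting dp/dt = 0 and dividing by p* gives c·(h−p*) = e.
So p* = h − e/c = 0.926 − 0.318/1.239 = 0.926 − 0.2567 = 0.6693.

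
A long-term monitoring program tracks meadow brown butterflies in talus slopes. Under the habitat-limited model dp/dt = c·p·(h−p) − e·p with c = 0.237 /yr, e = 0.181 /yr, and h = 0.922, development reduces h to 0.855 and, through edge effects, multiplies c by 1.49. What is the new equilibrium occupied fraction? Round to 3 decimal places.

Before: p* = h − e/c = 0.922 − 0.181/0.237 = 0.922 − 0.7637 = 0.1583.
After: c = 0.35313, e = 0.181, h = 0.855; p* = 0.855 − 0.181/0.35313 = 0.3424.

0.342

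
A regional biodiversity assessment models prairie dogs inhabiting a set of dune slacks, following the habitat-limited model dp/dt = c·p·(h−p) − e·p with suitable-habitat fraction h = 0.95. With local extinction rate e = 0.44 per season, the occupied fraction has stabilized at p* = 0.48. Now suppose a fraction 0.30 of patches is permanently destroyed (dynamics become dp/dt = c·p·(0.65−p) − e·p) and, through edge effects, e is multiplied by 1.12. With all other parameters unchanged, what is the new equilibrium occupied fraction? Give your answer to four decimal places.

0.1236

Balance c(h−p*) = e gives c = e/(0.95 − 0.48000) = 0.44/0.47000 = 0.93617.
New p* = 0.65 − e/c = 0.65 − 0.49280/0.93617 = 0.12360.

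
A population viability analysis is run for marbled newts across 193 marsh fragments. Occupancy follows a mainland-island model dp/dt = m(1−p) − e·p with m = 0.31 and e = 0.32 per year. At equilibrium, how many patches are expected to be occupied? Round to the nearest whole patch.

95

p* = m/(m+e) = 0.31/0.6300 = 0.4921.
Expected occupied patches = N × p* = 193 × 0.4921 = 94.97 ≈ 95.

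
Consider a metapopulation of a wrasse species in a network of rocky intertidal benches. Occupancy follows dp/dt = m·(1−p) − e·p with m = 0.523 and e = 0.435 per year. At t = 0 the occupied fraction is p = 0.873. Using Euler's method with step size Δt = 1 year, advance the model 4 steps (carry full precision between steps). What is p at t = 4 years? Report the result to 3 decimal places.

Update rule: p ← p + [m·(1−p) − e·p]·Δt with Δt = 1.
step 1: Δp = -0.31333, p = 0.55967
step 2: Δp = -0.01316, p = 0.54651
step 3: Δp = -0.00055, p = 0.54595
step 4: Δp = -0.00002, p = 0.54593

0.546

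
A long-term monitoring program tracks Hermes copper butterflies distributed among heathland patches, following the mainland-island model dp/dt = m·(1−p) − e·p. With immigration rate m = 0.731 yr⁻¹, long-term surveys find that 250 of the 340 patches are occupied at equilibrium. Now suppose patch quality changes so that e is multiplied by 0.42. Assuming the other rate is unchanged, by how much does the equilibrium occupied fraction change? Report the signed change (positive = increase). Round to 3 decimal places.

0.133

Observed p* = 250/340 = 0.73529.
Balance m(1−p*) = e·p* gives e = m(1−p*)/p* = 0.731×0.26471/0.73529 = 0.26317.
New p* = m/(m+e) = 0.73100/(0.73100+0.11053) = 0.86866.
Δp* = 0.86866 − 0.73529 = +0.13337.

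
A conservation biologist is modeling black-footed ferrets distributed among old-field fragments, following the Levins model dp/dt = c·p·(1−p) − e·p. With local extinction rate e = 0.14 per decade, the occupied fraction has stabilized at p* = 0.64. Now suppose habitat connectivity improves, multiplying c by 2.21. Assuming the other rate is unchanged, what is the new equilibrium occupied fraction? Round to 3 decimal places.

0.837

Balance c(1−p*) = e gives c = e/(1 − 0.64000) = 0.14/0.36000 = 0.38889.
New p* = 1 − e/c = 1 − 0.14000/0.85945 = 0.83711.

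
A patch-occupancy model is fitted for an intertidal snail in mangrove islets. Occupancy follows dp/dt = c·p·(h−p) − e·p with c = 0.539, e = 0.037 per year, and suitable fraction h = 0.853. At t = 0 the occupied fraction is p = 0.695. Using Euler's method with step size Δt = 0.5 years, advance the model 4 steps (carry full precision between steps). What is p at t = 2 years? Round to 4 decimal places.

Update rule: p ← p + [c·p·(h−p) − e·p]·Δt with Δt = 0.5.
  1  |  dp/dt·Δt = +0.016736  |  p_1 = 0.711736
  2  |  dp/dt·Δt = +0.013929  |  p_2 = 0.725665
  3  |  dp/dt·Δt = +0.011478  |  p_3 = 0.737143
  4  |  dp/dt·Δt = +0.009379  |  p_4 = 0.746522

0.7465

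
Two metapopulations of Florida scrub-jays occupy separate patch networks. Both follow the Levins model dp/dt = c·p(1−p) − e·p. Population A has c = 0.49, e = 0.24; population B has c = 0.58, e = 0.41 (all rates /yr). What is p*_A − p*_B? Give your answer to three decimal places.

0.217

A: p*_A = 1 − 0.24/0.49 = 0.5102.
B: p*_B = 1 − 0.41/0.58 = 0.2931.
p*_A − p*_B = 0.5102 − 0.2931 = 0.2171.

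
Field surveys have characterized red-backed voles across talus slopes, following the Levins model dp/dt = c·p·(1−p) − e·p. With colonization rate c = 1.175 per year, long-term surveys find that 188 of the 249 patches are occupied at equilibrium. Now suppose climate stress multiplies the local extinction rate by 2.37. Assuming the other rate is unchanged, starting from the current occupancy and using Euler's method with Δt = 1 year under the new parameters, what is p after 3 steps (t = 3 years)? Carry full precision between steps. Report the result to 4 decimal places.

0.4279

Observed p* = 188/249 = 0.75502.
Balance c(1−p*) = e gives e = 1.175×(1 − 0.75502) = 0.28785.
Starting from p₀ = 0.75502; update p ← p + (dp/dt)·Δt with the new parameters.
  1  |  dp/dt·Δt = -0.297747  |  p_1 = 0.457273
  2  |  dp/dt·Δt = -0.020350  |  p_2 = 0.436923
  3  |  dp/dt·Δt = -0.008997  |  p_3 = 0.427926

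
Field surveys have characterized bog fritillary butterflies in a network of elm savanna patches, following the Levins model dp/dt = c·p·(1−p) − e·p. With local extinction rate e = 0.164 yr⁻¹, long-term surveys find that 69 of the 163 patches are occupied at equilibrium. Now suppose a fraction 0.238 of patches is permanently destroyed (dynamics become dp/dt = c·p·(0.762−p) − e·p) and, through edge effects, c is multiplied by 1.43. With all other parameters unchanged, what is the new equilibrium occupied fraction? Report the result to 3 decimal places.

Observed p* = 69/163 = 0.42331.
Balance c(1−p*) = e gives c = e/(1 − 0.42331) = 0.164/0.57669 = 0.28438.
New p* = 0.762 − e/c = 0.762 − 0.16400/0.40666 = 0.35871.

0.359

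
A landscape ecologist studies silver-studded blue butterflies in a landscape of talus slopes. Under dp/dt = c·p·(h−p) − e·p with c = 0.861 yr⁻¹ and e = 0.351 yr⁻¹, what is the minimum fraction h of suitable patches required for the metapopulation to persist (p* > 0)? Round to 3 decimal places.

0.408

p* = h − e/c is positive only when h > e/c.
h_min = e/c = 0.351/0.861 = 0.4077.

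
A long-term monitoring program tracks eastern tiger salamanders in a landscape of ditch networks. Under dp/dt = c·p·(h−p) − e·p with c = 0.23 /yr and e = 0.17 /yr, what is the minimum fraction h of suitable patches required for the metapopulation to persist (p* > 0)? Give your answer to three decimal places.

0.739

p* = h − e/c is positive only when h > e/c.
h_min = e/c = 0.17/0.23 = 0.7391.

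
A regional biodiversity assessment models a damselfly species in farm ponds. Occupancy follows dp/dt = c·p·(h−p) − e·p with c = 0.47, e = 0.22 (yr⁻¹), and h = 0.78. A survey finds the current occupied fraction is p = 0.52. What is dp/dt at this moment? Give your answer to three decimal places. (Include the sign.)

-0.051

Colonization term: c·p·(h−p) = 0.47×0.52×0.2600 = 0.06354.
Extinction term: e·p = 0.11440.
dp/dt = 0.06354 − 0.11440 = -0.05086.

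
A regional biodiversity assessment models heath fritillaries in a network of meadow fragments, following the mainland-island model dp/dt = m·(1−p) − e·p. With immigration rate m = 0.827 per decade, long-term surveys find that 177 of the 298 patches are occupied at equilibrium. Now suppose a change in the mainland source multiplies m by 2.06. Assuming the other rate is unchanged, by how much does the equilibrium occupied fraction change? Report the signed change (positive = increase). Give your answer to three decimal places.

0.157

Observed p* = 177/298 = 0.59396.
Balance m(1−p*) = e·p* gives e = m(1−p*)/p* = 0.827×0.40604/0.59396 = 0.56535.
New p* = m/(m+e) = 1.70362/(1.70362+0.56535) = 0.75083.
Δp* = 0.75083 − 0.59396 = +0.15687.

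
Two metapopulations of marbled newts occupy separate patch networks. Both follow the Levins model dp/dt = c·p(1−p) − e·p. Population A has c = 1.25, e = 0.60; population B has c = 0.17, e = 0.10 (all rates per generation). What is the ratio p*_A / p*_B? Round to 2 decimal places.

A: p*_A = 1 − 0.60/1.25 = 0.5200.
B: p*_B = 1 − 0.10/0.17 = 0.4118.
p*_A / p*_B = 0.5200/0.4118 = 1.2629.

1.26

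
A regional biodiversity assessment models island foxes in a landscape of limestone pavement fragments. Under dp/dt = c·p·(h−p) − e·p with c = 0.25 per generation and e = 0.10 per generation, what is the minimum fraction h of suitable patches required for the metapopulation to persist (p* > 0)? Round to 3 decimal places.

p* = h − e/c is positive only when h > e/c.
h_min = e/c = 0.10/0.25 = 0.4000.

0.400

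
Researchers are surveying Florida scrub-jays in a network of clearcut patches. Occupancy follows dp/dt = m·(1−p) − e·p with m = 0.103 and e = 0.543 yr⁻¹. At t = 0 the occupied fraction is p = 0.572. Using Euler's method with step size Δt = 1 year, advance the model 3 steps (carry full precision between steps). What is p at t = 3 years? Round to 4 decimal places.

Update rule: p ← p + [m·(1−p) − e·p]·Δt with Δt = 1.
t = 1: p = 0.57200 + (-0.26651) = 0.30549
t = 2: p = 0.30549 + (-0.09435) = 0.21114
t = 3: p = 0.21114 + (-0.03340) = 0.17774

0.1777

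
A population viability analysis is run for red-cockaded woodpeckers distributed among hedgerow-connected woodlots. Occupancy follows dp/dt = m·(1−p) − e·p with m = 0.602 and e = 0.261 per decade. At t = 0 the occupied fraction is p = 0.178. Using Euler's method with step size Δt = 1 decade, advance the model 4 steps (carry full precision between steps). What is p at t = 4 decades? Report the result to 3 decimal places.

0.697

Update rule: p ← p + [m·(1−p) − e·p]·Δt with Δt = 1.
t = 1: p = 0.17800 + (+0.44839) = 0.62639
t = 2: p = 0.62639 + (+0.06143) = 0.68781
t = 3: p = 0.68781 + (+0.00842) = 0.69623
t = 4: p = 0.69623 + (+0.00115) = 0.69738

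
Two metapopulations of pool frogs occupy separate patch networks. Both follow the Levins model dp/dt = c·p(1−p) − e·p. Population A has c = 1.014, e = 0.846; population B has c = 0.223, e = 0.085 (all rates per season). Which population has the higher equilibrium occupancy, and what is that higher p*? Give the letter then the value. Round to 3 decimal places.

A: p*_A = 1 − 0.846/1.014 = 0.1657.
B: p*_B = 1 − 0.085/0.223 = 0.6188.
B is higher at 0.6188.

B, 0.619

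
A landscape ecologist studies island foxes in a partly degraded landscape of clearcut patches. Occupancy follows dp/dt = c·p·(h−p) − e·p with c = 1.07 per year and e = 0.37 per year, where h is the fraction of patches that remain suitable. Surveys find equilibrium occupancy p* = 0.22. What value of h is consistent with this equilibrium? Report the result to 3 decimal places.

0.566

At equilibrium c(h−p*) = e, so h = p* + e/c.
h = 0.22 + 0.37/1.07 = 0.22 + 0.3458 = 0.5658.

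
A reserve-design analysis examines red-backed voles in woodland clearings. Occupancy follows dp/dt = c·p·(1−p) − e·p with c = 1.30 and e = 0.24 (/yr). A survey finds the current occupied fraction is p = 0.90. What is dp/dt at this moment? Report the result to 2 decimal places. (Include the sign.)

Colonization term: c·p·(1−p) = 1.30×0.90×0.1000 = 0.11700.
Extinction term: e·p = 0.21600.
dp/dt = 0.11700 − 0.21600 = -0.09900.

-0.10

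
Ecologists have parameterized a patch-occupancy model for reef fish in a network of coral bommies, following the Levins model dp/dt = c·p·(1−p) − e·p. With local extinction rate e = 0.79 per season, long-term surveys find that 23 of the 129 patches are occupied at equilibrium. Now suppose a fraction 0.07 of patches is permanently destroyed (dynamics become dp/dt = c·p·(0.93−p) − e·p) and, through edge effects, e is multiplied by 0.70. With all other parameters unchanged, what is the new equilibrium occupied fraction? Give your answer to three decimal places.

Observed p* = 23/129 = 0.17829.
Balance c(1−p*) = e gives c = e/(1 − 0.17829) = 0.79/0.82171 = 0.96141.
New p* = 0.93 − e/c = 0.93 − 0.55300/0.96141 = 0.35480.

0.355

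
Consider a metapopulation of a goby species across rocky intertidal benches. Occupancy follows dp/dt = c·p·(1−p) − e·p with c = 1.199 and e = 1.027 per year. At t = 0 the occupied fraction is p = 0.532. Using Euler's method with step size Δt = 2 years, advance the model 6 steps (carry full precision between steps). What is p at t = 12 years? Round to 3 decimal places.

Update rule: p ← p + [c·p·(1−p) − e·p]·Δt with Δt = 2.
step 1: Δp = -0.49568, p = 0.03632
step 2: Δp = +0.00933, p = 0.04565
step 3: Δp = +0.01071, p = 0.05635
step 4: Δp = +0.01177, p = 0.06812
step 5: Δp = +0.01231, p = 0.08043
step 6: Δp = +0.01216, p = 0.09258

0.093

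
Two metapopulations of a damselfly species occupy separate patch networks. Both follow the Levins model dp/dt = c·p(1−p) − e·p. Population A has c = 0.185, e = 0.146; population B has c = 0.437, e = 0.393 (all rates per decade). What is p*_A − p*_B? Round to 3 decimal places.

A: p*_A = 1 − 0.146/0.185 = 0.2108.
B: p*_B = 1 − 0.393/0.437 = 0.1007.
p*_A − p*_B = 0.2108 − 0.1007 = 0.1101.

0.110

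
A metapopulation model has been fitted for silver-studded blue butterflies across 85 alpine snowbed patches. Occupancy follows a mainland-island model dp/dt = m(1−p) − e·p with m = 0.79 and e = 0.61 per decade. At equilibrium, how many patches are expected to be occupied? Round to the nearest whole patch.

p* = m/(m+e) = 0.79/1.4000 = 0.5643.
Expected occupied patches = N × p* = 85 × 0.5643 = 47.96 ≈ 48.

48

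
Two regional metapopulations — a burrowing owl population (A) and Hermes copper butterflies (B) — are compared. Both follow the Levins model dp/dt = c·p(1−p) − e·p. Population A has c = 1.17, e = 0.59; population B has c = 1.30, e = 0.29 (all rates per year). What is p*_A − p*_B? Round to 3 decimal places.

-0.281

A: p*_A = 1 − 0.59/1.17 = 0.4957.
B: p*_B = 1 − 0.29/1.30 = 0.7769.
p*_A − p*_B = 0.4957 − 0.7769 = -0.2812.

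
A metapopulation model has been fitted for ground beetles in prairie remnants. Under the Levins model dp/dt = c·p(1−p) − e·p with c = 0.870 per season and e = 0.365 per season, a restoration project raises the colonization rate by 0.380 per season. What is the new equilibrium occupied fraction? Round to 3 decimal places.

Before: p* = 1 − 0.365/0.870 = 0.5805.
After the change, c = 1.25, e = 0.365, so p* = 1 − 0.365/1.25 = 0.7080.

0.708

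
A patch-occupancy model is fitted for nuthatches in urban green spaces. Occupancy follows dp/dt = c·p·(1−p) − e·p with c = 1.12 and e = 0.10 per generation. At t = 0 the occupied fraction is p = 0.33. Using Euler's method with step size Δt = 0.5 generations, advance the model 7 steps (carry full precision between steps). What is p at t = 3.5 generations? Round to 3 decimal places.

0.886

Update rule: p ← p + [c·p·(1−p) − e·p]·Δt with Δt = 0.5.
p: 0.33000 → 0.43732  (Δp = +0.10732)
p: 0.43732 → 0.55325  (Δp = +0.11593)
p: 0.55325 → 0.66400  (Δp = +0.11075)
p: 0.66400 → 0.75574  (Δp = +0.09174)
p: 0.75574 → 0.82133  (Δp = +0.06559)
p: 0.82133 → 0.86244  (Δp = +0.04111)
p: 0.86244 → 0.88575  (Δp = +0.02332)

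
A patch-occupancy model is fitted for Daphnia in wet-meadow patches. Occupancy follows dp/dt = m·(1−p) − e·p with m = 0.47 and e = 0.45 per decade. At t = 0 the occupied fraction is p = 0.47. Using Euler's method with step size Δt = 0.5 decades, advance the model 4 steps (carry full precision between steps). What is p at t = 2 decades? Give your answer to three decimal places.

Update rule: p ← p + [m·(1−p) − e·p]·Δt with Δt = 0.5.
p: 0.47000 → 0.48880  (Δp = +0.01880)
p: 0.48880 → 0.49895  (Δp = +0.01015)
p: 0.49895 → 0.50443  (Δp = +0.00548)
p: 0.50443 → 0.50739  (Δp = +0.00296)

0.507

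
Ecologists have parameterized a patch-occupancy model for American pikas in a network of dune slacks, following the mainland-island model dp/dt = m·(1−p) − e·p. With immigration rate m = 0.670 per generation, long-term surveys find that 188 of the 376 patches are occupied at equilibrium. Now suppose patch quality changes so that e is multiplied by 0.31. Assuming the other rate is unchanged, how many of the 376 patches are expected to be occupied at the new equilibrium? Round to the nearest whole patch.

287

Observed p* = 188/376 = 0.50000.
Balance m(1−p*) = e·p* gives e = m(1−p*)/p* = 0.670×0.50000/0.50000 = 0.67000.
New p* = m/(m+e) = 0.67000/(0.67000+0.20770) = 0.76336.
Expected occupied = 376 × 0.76336 = 287.02 ≈ 287.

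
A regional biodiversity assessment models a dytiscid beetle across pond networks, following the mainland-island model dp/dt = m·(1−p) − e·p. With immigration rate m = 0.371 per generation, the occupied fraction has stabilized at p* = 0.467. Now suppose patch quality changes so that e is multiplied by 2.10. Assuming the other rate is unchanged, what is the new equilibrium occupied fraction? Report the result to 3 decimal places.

Balance m(1−p*) = e·p* gives e = m(1−p*)/p* = 0.371×0.53300/0.46700 = 0.42343.
New p* = m/(m+e) = 0.37100/(0.37100+0.88920) = 0.29440.

0.294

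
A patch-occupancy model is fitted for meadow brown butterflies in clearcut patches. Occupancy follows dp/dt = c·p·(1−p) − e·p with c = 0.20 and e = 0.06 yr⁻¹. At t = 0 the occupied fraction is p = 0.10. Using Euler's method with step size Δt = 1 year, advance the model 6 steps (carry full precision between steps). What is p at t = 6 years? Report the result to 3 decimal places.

Update rule: p ← p + [c·p·(1−p) − e·p]·Δt with Δt = 1.
t = 1: p = 0.10000 + (+0.01200) = 0.11200
t = 2: p = 0.11200 + (+0.01317) = 0.12517
t = 3: p = 0.12517 + (+0.01439) = 0.13956
t = 4: p = 0.13956 + (+0.01564) = 0.15520
t = 5: p = 0.15520 + (+0.01691) = 0.17212
t = 6: p = 0.17212 + (+0.01817) = 0.19029

0.190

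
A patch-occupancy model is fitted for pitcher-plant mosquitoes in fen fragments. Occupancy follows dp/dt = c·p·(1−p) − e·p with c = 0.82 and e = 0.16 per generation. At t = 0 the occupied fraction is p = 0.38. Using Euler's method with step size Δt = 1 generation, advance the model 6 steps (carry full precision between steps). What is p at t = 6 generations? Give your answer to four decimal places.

Update rule: p ← p + [c·p·(1−p) − e·p]·Δt with Δt = 1.
p: 0.38000 → 0.51239  (Δp = +0.13239)
p: 0.51239 → 0.63528  (Δp = +0.12289)
p: 0.63528 → 0.72363  (Δp = +0.08835)
p: 0.72363 → 0.77184  (Δp = +0.04821)
p: 0.77184 → 0.79275  (Δp = +0.02091)
p: 0.79275 → 0.80063  (Δp = +0.00788)

0.8006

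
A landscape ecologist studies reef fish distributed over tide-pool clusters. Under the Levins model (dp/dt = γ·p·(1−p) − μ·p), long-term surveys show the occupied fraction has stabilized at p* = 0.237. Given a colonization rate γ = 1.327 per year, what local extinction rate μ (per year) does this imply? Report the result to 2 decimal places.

1.01

At equilibrium γ(1−p*) = μ.
μ = 1.327 × (1 − 0.237) = 1.327 × 0.7630 = 1.0125.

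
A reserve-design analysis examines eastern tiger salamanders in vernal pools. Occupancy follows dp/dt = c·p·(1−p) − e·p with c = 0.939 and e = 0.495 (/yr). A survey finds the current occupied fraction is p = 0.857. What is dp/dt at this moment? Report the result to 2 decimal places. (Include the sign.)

Colonization term: c·p·(1−p) = 0.939×0.857×0.1430 = 0.11508.
Extinction term: e·p = 0.42422.
dp/dt = 0.11508 − 0.42422 = -0.30914.

-0.31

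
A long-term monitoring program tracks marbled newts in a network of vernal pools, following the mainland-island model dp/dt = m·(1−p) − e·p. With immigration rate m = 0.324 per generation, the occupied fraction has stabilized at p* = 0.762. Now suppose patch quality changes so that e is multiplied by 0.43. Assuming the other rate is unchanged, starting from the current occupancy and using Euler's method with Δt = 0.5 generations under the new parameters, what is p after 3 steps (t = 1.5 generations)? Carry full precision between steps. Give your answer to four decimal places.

0.8166

Balance m(1−p*) = e·p* gives e = m(1−p*)/p* = 0.324×0.23800/0.76200 = 0.10120.
Starting from p₀ = 0.76200; update p ← p + (dp/dt)·Δt with the new parameters.
  1  |  dp/dt·Δt = +0.021977  |  p_1 = 0.783977
  2  |  dp/dt·Δt = +0.017939  |  p_2 = 0.801915
  3  |  dp/dt·Δt = +0.014642  |  p_3 = 0.816558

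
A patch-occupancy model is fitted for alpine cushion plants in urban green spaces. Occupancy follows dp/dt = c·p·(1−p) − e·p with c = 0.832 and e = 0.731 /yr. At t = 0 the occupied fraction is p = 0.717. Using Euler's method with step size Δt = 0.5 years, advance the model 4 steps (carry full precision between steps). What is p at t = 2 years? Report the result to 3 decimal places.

0.343

Update rule: p ← p + [c·p·(1−p) − e·p]·Δt with Δt = 0.5.
step 1: Δp = -0.17765, p = 0.53935
step 2: Δp = -0.09378, p = 0.44557
step 3: Δp = -0.06009, p = 0.38548
step 4: Δp = -0.04235, p = 0.34313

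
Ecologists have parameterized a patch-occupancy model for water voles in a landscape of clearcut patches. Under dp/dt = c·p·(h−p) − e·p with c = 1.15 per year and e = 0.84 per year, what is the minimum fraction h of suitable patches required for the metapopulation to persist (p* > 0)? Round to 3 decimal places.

0.730

p* = h − e/c is positive only when h > e/c.
h_min = e/c = 0.84/1.15 = 0.7304.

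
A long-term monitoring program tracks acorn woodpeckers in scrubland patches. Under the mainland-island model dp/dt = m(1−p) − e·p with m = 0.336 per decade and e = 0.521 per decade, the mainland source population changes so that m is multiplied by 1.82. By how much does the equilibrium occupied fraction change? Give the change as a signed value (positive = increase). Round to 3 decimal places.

Before: p* = 0.336/(0.336+0.521) = 0.3921.
After: m = 0.61152, e = 0.521; p* = 0.61152/1.1325 = 0.5400.
Δp* = 0.5400 − 0.3921 = +0.1479.

0.148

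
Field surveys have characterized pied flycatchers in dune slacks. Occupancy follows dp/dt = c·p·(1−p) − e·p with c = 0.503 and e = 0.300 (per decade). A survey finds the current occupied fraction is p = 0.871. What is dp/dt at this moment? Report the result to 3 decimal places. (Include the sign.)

Colonization term: c·p·(1−p) = 0.503×0.871×0.1290 = 0.05652.
Extinction term: e·p = 0.26130.
dp/dt = 0.05652 − 0.26130 = -0.20478.

-0.205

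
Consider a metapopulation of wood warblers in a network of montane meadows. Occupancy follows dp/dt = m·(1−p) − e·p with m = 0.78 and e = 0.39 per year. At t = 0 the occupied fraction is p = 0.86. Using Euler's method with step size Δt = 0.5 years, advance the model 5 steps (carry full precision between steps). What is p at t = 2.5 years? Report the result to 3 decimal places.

0.669

Update rule: p ← p + [m·(1−p) − e·p]·Δt with Δt = 0.5.
  1  |  dp/dt·Δt = -0.113100  |  p_1 = 0.746900
  2  |  dp/dt·Δt = -0.046937  |  p_2 = 0.699963
  3  |  dp/dt·Δt = -0.019479  |  p_3 = 0.680485
  4  |  dp/dt·Δt = -0.008084  |  p_4 = 0.672401
  5  |  dp/dt·Δt = -0.003355  |  p_5 = 0.669047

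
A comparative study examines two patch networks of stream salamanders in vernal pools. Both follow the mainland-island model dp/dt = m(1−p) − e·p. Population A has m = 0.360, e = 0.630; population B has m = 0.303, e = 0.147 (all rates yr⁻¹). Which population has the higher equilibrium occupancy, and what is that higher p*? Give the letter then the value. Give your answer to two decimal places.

A: p*_A = m/(m+e) = 0.360/0.9900 = 0.3636.
B: p*_B = 0.303/0.4500 = 0.6733.
B is higher at 0.6733.

B, 0.67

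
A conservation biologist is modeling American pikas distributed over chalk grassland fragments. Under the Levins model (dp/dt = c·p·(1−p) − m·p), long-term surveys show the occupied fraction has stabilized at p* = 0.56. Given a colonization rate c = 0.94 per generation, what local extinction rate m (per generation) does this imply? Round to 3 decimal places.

At equilibrium c(1−p*) = m.
m = 0.94 × (1 − 0.56) = 0.94 × 0.4400 = 0.4136.

0.414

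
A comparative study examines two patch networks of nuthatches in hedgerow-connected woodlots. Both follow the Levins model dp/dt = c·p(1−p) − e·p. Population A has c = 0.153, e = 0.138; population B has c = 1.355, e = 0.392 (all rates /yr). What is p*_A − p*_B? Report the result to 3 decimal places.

A: p*_A = 1 − 0.138/0.153 = 0.0980.
B: p*_B = 1 − 0.392/1.355 = 0.7107.
p*_A − p*_B = 0.0980 − 0.7107 = -0.6127.

-0.613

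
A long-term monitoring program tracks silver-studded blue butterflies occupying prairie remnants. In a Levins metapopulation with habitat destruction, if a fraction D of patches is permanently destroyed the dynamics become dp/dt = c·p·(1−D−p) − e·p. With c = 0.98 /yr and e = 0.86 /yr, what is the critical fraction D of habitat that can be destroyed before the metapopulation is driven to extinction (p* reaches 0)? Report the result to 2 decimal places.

The nontrivial equilibrium is p* = (1−D) − e/c; extinction occurs when this hits zero.
So D_crit = 1 − e/c = 1 − 0.86/0.98 = 1 − 0.8776 = 0.1224.
This equals the undisturbed p*, a classic result of Lande's extension.

0.12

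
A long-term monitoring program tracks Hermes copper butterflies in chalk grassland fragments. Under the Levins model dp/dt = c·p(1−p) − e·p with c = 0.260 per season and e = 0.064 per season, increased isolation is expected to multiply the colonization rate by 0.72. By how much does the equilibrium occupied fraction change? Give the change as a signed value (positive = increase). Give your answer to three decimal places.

Before: p* = 1 − 0.064/0.260 = 0.7538.
After the change, c = 0.1872, e = 0.064, so p* = 1 − 0.064/0.1872 = 0.6581.
Δp* = 0.6581 − 0.7538 = -0.0957.

-0.096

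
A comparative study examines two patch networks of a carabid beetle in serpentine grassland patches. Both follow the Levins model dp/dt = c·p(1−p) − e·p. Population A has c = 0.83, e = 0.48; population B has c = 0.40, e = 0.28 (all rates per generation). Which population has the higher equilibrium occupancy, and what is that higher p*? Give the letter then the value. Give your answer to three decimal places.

A: p*_A = 1 − 0.48/0.83 = 0.4217.
B: p*_B = 1 − 0.28/0.40 = 0.3000.
A is higher at 0.4217.

A, 0.422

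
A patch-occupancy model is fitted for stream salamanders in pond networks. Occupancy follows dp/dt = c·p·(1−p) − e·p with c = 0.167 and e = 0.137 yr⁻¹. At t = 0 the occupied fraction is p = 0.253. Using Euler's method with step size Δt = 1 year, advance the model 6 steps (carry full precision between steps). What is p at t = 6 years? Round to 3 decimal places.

Update rule: p ← p + [c·p·(1−p) − e·p]·Δt with Δt = 1.
p: 0.25300 → 0.24990  (Δp = -0.00310)
p: 0.24990 → 0.24697  (Δp = -0.00293)
p: 0.24697 → 0.24419  (Δp = -0.00278)
p: 0.24419 → 0.24156  (Δp = -0.00263)
p: 0.24156 → 0.23906  (Δp = -0.00250)
p: 0.23906 → 0.23669  (Δp = -0.00237)

0.237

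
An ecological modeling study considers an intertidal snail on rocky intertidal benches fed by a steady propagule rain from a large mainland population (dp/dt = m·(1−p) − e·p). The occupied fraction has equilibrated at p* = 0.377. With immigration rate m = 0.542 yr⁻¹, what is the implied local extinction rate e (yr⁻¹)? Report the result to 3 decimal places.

0.896

At equilibrium m(1−p*) = e·p*, so e = m(1−p*)/p*.
e = 0.542 × 0.6230 / 0.377 = 0.8957.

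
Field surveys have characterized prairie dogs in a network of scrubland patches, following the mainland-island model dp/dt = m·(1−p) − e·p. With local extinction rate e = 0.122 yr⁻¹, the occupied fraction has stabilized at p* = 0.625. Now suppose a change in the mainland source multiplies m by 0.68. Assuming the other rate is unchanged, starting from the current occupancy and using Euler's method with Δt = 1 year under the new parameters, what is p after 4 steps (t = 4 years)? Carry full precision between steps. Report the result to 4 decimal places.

0.5593

Balance m(1−p*) = e·p* gives m = e·p*/(1−p*) = 0.122×0.62500/0.37500 = 0.20333.
Starting from p₀ = 0.62500; update p ← p + (dp/dt)·Δt with the new parameters.
p: 0.62500 → 0.60060  (Δp = -0.02440)
p: 0.60060 → 0.58255  (Δp = -0.01805)
p: 0.58255 → 0.56920  (Δp = -0.01335)
p: 0.56920 → 0.55932  (Δp = -0.00988)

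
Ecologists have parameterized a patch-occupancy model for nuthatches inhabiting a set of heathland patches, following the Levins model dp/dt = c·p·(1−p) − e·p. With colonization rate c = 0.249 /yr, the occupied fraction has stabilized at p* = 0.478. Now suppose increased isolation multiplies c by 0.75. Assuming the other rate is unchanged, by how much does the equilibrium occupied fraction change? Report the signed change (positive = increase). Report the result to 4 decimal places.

-0.1740

Balance c(1−p*) = e gives e = 0.249×(1 − 0.47800) = 0.12998.
New p* = 1 − e/c = 1 − 0.12998/0.18675 = 0.30399.
Δp* = 0.30399 − 0.47800 = -0.17401.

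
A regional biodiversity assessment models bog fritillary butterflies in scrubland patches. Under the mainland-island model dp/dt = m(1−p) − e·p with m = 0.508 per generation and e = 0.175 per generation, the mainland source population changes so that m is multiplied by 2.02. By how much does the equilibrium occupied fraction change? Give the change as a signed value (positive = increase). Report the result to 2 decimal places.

0.11

Before: p* = 0.508/(0.508+0.175) = 0.7438.
After: m = 1.02616, e = 0.175; p* = 1.02616/1.2012 = 0.8543.
Δp* = 0.8543 − 0.7438 = +0.1105.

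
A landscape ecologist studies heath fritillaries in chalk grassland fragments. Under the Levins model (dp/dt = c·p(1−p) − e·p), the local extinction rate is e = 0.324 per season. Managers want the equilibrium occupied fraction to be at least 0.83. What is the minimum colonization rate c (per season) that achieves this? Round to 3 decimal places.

1.906

p* = 1 − e/c ≥ 0.83 requires e/c ≤ 0.1700, i.e. c ≥ e/0.1700.
c_min = 0.324/0.1700 = 1.9059.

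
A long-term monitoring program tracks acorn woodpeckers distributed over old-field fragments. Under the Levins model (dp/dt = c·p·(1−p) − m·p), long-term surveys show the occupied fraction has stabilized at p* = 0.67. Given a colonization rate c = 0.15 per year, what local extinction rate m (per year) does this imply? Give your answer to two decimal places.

At equilibrium c(1−p*) = m.
m = 0.15 × (1 − 0.67) = 0.15 × 0.3300 = 0.0495.

0.05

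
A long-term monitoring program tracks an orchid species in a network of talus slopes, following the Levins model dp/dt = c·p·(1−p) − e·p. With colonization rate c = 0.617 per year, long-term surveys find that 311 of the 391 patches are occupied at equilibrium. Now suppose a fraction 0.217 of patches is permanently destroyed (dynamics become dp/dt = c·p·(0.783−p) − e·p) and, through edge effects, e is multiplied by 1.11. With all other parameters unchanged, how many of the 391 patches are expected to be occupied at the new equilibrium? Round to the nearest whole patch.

Observed p* = 311/391 = 0.79540.
Balance c(1−p*) = e gives e = 0.617×(1 − 0.79540) = 0.12624.
New p* = 0.783 − e/c = 0.783 − 0.14013/0.61700 = 0.55588.
Expected occupied = 391 × 0.55588 = 217.35 ≈ 217.

217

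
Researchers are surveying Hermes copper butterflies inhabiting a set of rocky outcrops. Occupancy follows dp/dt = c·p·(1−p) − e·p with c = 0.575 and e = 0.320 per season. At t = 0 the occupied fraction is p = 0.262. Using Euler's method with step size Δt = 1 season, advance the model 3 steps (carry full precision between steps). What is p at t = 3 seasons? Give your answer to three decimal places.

Update rule: p ← p + [c·p·(1−p) − e·p]·Δt with Δt = 1.
  1  |  dp/dt·Δt = +0.027340  |  p_1 = 0.289340
  2  |  dp/dt·Δt = +0.025644  |  p_2 = 0.314984
  3  |  dp/dt·Δt = +0.023272  |  p_3 = 0.338256

0.338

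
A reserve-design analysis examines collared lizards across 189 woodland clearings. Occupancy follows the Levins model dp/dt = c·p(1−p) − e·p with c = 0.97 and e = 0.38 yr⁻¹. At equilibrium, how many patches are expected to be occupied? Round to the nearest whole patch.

115

p* = 1 − e/c = 1 − 0.38/0.97 = 0.6082.
Expected occupied patches = N × p* = 189 × 0.6082 = 114.96 ≈ 115.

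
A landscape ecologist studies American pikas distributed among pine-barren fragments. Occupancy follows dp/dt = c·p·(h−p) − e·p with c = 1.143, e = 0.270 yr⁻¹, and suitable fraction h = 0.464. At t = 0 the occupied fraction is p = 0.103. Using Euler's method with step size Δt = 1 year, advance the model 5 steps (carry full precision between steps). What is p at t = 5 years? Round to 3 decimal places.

Update rule: p ← p + [c·p·(h−p) − e·p]·Δt with Δt = 1.
p: 0.10300 → 0.11769  (Δp = +0.01469)
p: 0.11769 → 0.13250  (Δp = +0.01481)
p: 0.13250 → 0.14693  (Δp = +0.01443)
p: 0.14693 → 0.16051  (Δp = +0.01358)
p: 0.16051 → 0.17285  (Δp = +0.01234)

0.173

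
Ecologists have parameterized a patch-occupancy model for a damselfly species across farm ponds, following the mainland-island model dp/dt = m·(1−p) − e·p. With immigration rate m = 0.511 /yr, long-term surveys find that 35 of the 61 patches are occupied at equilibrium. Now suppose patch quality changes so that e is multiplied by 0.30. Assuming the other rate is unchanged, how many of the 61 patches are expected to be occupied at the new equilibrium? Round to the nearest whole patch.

Observed p* = 35/61 = 0.57377.
Balance m(1−p*) = e·p* gives e = m(1−p*)/p* = 0.511×0.42623/0.57377 = 0.37960.
New p* = m/(m+e) = 0.51100/(0.51100+0.11388) = 0.81776.
Expected occupied = 61 × 0.81776 = 49.88 ≈ 50.

50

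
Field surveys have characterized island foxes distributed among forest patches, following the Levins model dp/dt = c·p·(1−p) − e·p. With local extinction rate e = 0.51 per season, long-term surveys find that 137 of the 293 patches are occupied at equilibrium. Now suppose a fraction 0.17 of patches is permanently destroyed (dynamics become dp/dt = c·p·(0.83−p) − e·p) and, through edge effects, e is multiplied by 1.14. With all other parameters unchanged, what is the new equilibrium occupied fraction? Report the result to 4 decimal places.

0.2230

Observed p* = 137/293 = 0.46758.
Balance c(1−p*) = e gives c = e/(1 − 0.46758) = 0.51/0.53242 = 0.95789.
New p* = 0.83 − e/c = 0.83 − 0.58140/0.95789 = 0.22304.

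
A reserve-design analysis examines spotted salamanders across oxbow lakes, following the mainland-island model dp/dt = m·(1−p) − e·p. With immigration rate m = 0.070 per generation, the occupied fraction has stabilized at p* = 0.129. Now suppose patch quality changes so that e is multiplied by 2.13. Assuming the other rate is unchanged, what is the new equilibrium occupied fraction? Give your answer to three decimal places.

Balance m(1−p*) = e·p* gives e = m(1−p*)/p* = 0.070×0.87100/0.12900 = 0.47264.
New p* = m/(m+e) = 0.07000/(0.07000+1.00672) = 0.06501.

0.065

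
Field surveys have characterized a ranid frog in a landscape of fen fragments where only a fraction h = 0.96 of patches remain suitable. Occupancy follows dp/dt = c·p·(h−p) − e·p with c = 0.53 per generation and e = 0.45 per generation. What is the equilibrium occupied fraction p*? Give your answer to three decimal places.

Setting dp/dt = 0 and dividing by p* gives c·(h−p*) = e.
So p* = h − e/c = 0.96 − 0.45/0.53 = 0.96 − 0.8491 = 0.1109.

0.111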